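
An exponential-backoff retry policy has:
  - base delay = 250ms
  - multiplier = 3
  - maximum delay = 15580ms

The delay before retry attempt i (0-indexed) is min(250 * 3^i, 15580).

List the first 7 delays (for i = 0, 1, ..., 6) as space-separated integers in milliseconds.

Answer: 250 750 2250 6750 15580 15580 15580

Derivation:
Computing each delay:
  i=0: min(250*3^0, 15580) = 250
  i=1: min(250*3^1, 15580) = 750
  i=2: min(250*3^2, 15580) = 2250
  i=3: min(250*3^3, 15580) = 6750
  i=4: min(250*3^4, 15580) = 15580
  i=5: min(250*3^5, 15580) = 15580
  i=6: min(250*3^6, 15580) = 15580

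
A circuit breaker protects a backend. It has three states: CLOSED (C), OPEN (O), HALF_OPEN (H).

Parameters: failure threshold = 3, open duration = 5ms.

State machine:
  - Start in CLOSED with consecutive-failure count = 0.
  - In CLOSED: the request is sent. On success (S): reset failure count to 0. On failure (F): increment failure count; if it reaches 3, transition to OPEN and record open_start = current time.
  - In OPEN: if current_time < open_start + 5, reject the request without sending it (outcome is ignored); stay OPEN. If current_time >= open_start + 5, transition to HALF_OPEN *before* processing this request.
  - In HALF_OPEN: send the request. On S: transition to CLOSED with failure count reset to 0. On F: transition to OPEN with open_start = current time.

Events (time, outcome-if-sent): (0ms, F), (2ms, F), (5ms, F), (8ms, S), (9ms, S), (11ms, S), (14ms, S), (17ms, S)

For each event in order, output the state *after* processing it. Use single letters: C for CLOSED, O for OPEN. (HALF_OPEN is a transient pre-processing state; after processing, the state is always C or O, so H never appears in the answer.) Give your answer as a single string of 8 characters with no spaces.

State after each event:
  event#1 t=0ms outcome=F: state=CLOSED
  event#2 t=2ms outcome=F: state=CLOSED
  event#3 t=5ms outcome=F: state=OPEN
  event#4 t=8ms outcome=S: state=OPEN
  event#5 t=9ms outcome=S: state=OPEN
  event#6 t=11ms outcome=S: state=CLOSED
  event#7 t=14ms outcome=S: state=CLOSED
  event#8 t=17ms outcome=S: state=CLOSED

Answer: CCOOOCCC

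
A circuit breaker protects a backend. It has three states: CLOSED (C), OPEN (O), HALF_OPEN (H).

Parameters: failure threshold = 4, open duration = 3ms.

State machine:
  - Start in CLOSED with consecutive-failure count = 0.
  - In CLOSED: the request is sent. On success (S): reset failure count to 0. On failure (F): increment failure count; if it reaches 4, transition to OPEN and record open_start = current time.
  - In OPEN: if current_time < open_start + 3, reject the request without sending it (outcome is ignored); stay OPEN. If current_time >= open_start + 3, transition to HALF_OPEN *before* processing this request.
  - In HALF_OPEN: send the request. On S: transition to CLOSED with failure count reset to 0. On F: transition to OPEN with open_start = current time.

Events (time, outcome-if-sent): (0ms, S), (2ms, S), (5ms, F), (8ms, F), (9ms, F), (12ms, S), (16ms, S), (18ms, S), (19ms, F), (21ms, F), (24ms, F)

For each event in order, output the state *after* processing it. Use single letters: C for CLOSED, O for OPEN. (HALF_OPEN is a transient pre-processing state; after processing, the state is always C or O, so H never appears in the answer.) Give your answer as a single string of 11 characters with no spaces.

Answer: CCCCCCCCCCC

Derivation:
State after each event:
  event#1 t=0ms outcome=S: state=CLOSED
  event#2 t=2ms outcome=S: state=CLOSED
  event#3 t=5ms outcome=F: state=CLOSED
  event#4 t=8ms outcome=F: state=CLOSED
  event#5 t=9ms outcome=F: state=CLOSED
  event#6 t=12ms outcome=S: state=CLOSED
  event#7 t=16ms outcome=S: state=CLOSED
  event#8 t=18ms outcome=S: state=CLOSED
  event#9 t=19ms outcome=F: state=CLOSED
  event#10 t=21ms outcome=F: state=CLOSED
  event#11 t=24ms outcome=F: state=CLOSED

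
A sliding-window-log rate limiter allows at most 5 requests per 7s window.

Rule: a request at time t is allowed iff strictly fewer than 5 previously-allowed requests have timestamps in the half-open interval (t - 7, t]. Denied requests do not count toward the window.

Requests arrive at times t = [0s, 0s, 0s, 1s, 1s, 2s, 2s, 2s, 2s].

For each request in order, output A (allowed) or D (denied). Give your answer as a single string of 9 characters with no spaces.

Answer: AAAAADDDD

Derivation:
Tracking allowed requests in the window:
  req#1 t=0s: ALLOW
  req#2 t=0s: ALLOW
  req#3 t=0s: ALLOW
  req#4 t=1s: ALLOW
  req#5 t=1s: ALLOW
  req#6 t=2s: DENY
  req#7 t=2s: DENY
  req#8 t=2s: DENY
  req#9 t=2s: DENY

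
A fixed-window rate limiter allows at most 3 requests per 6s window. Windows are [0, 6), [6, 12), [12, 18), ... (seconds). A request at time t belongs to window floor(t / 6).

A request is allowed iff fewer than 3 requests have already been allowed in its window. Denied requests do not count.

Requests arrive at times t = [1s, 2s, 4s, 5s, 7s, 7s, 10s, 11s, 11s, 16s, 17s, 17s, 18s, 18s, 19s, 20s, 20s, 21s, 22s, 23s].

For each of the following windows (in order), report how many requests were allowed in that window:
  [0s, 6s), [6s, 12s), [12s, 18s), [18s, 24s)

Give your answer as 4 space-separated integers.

Answer: 3 3 3 3

Derivation:
Processing requests:
  req#1 t=1s (window 0): ALLOW
  req#2 t=2s (window 0): ALLOW
  req#3 t=4s (window 0): ALLOW
  req#4 t=5s (window 0): DENY
  req#5 t=7s (window 1): ALLOW
  req#6 t=7s (window 1): ALLOW
  req#7 t=10s (window 1): ALLOW
  req#8 t=11s (window 1): DENY
  req#9 t=11s (window 1): DENY
  req#10 t=16s (window 2): ALLOW
  req#11 t=17s (window 2): ALLOW
  req#12 t=17s (window 2): ALLOW
  req#13 t=18s (window 3): ALLOW
  req#14 t=18s (window 3): ALLOW
  req#15 t=19s (window 3): ALLOW
  req#16 t=20s (window 3): DENY
  req#17 t=20s (window 3): DENY
  req#18 t=21s (window 3): DENY
  req#19 t=22s (window 3): DENY
  req#20 t=23s (window 3): DENY

Allowed counts by window: 3 3 3 3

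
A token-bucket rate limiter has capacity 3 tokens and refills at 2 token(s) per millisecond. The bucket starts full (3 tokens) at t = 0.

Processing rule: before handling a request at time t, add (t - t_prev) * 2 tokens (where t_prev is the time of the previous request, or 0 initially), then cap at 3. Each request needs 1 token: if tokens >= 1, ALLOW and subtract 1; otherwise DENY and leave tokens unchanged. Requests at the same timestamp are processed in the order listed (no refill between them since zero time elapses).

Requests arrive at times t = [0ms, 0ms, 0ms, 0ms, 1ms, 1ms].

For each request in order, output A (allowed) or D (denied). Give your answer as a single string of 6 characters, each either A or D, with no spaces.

Answer: AAADAA

Derivation:
Simulating step by step:
  req#1 t=0ms: ALLOW
  req#2 t=0ms: ALLOW
  req#3 t=0ms: ALLOW
  req#4 t=0ms: DENY
  req#5 t=1ms: ALLOW
  req#6 t=1ms: ALLOW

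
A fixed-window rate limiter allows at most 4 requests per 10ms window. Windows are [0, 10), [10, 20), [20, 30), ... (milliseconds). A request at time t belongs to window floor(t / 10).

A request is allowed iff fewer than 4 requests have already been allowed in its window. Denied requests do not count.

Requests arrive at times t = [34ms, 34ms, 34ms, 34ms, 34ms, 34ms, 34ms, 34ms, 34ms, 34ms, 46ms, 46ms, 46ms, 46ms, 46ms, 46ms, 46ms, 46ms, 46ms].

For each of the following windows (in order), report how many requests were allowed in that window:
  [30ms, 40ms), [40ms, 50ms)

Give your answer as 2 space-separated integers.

Processing requests:
  req#1 t=34ms (window 3): ALLOW
  req#2 t=34ms (window 3): ALLOW
  req#3 t=34ms (window 3): ALLOW
  req#4 t=34ms (window 3): ALLOW
  req#5 t=34ms (window 3): DENY
  req#6 t=34ms (window 3): DENY
  req#7 t=34ms (window 3): DENY
  req#8 t=34ms (window 3): DENY
  req#9 t=34ms (window 3): DENY
  req#10 t=34ms (window 3): DENY
  req#11 t=46ms (window 4): ALLOW
  req#12 t=46ms (window 4): ALLOW
  req#13 t=46ms (window 4): ALLOW
  req#14 t=46ms (window 4): ALLOW
  req#15 t=46ms (window 4): DENY
  req#16 t=46ms (window 4): DENY
  req#17 t=46ms (window 4): DENY
  req#18 t=46ms (window 4): DENY
  req#19 t=46ms (window 4): DENY

Allowed counts by window: 4 4

Answer: 4 4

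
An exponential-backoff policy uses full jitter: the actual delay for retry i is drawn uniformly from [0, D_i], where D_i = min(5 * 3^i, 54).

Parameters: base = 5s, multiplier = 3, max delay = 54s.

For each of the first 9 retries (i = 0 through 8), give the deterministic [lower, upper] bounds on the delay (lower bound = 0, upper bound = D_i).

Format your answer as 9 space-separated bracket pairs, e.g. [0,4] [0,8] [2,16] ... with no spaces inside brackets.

Answer: [0,5] [0,15] [0,45] [0,54] [0,54] [0,54] [0,54] [0,54] [0,54]

Derivation:
Computing bounds per retry:
  i=0: D_i=min(5*3^0,54)=5, bounds=[0,5]
  i=1: D_i=min(5*3^1,54)=15, bounds=[0,15]
  i=2: D_i=min(5*3^2,54)=45, bounds=[0,45]
  i=3: D_i=min(5*3^3,54)=54, bounds=[0,54]
  i=4: D_i=min(5*3^4,54)=54, bounds=[0,54]
  i=5: D_i=min(5*3^5,54)=54, bounds=[0,54]
  i=6: D_i=min(5*3^6,54)=54, bounds=[0,54]
  i=7: D_i=min(5*3^7,54)=54, bounds=[0,54]
  i=8: D_i=min(5*3^8,54)=54, bounds=[0,54]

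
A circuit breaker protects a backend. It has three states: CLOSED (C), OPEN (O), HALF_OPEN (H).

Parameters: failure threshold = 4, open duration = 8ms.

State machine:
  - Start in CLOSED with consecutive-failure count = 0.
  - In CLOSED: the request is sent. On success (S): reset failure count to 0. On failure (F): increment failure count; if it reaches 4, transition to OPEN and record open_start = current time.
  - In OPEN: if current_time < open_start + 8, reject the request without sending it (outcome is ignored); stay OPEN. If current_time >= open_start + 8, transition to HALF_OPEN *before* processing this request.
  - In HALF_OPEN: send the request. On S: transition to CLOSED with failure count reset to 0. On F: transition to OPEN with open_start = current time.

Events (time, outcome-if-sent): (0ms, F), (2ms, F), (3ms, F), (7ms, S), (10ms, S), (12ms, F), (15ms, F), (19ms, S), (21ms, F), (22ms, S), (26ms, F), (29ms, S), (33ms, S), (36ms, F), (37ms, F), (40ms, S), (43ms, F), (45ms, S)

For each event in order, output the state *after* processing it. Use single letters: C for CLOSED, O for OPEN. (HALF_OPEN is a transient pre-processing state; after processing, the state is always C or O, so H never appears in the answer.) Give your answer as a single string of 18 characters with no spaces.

State after each event:
  event#1 t=0ms outcome=F: state=CLOSED
  event#2 t=2ms outcome=F: state=CLOSED
  event#3 t=3ms outcome=F: state=CLOSED
  event#4 t=7ms outcome=S: state=CLOSED
  event#5 t=10ms outcome=S: state=CLOSED
  event#6 t=12ms outcome=F: state=CLOSED
  event#7 t=15ms outcome=F: state=CLOSED
  event#8 t=19ms outcome=S: state=CLOSED
  event#9 t=21ms outcome=F: state=CLOSED
  event#10 t=22ms outcome=S: state=CLOSED
  event#11 t=26ms outcome=F: state=CLOSED
  event#12 t=29ms outcome=S: state=CLOSED
  event#13 t=33ms outcome=S: state=CLOSED
  event#14 t=36ms outcome=F: state=CLOSED
  event#15 t=37ms outcome=F: state=CLOSED
  event#16 t=40ms outcome=S: state=CLOSED
  event#17 t=43ms outcome=F: state=CLOSED
  event#18 t=45ms outcome=S: state=CLOSED

Answer: CCCCCCCCCCCCCCCCCC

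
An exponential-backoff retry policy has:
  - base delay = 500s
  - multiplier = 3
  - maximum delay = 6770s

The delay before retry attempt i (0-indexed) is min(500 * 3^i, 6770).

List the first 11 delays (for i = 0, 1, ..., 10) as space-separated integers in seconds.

Answer: 500 1500 4500 6770 6770 6770 6770 6770 6770 6770 6770

Derivation:
Computing each delay:
  i=0: min(500*3^0, 6770) = 500
  i=1: min(500*3^1, 6770) = 1500
  i=2: min(500*3^2, 6770) = 4500
  i=3: min(500*3^3, 6770) = 6770
  i=4: min(500*3^4, 6770) = 6770
  i=5: min(500*3^5, 6770) = 6770
  i=6: min(500*3^6, 6770) = 6770
  i=7: min(500*3^7, 6770) = 6770
  i=8: min(500*3^8, 6770) = 6770
  i=9: min(500*3^9, 6770) = 6770
  i=10: min(500*3^10, 6770) = 6770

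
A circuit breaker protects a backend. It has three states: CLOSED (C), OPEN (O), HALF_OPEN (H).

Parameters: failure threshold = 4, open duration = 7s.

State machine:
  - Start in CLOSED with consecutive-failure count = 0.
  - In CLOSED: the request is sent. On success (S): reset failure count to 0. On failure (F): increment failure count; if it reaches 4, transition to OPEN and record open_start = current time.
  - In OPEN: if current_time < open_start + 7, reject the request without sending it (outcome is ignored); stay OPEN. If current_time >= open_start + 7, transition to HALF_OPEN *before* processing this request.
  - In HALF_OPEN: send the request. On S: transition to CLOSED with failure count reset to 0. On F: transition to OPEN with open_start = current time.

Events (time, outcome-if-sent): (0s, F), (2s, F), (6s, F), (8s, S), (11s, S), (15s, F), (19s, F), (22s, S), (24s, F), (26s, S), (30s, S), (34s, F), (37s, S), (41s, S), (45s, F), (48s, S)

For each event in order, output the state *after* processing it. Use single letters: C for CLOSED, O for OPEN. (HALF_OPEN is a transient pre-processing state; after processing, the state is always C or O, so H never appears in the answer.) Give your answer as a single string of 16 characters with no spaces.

Answer: CCCCCCCCCCCCCCCC

Derivation:
State after each event:
  event#1 t=0s outcome=F: state=CLOSED
  event#2 t=2s outcome=F: state=CLOSED
  event#3 t=6s outcome=F: state=CLOSED
  event#4 t=8s outcome=S: state=CLOSED
  event#5 t=11s outcome=S: state=CLOSED
  event#6 t=15s outcome=F: state=CLOSED
  event#7 t=19s outcome=F: state=CLOSED
  event#8 t=22s outcome=S: state=CLOSED
  event#9 t=24s outcome=F: state=CLOSED
  event#10 t=26s outcome=S: state=CLOSED
  event#11 t=30s outcome=S: state=CLOSED
  event#12 t=34s outcome=F: state=CLOSED
  event#13 t=37s outcome=S: state=CLOSED
  event#14 t=41s outcome=S: state=CLOSED
  event#15 t=45s outcome=F: state=CLOSED
  event#16 t=48s outcome=S: state=CLOSED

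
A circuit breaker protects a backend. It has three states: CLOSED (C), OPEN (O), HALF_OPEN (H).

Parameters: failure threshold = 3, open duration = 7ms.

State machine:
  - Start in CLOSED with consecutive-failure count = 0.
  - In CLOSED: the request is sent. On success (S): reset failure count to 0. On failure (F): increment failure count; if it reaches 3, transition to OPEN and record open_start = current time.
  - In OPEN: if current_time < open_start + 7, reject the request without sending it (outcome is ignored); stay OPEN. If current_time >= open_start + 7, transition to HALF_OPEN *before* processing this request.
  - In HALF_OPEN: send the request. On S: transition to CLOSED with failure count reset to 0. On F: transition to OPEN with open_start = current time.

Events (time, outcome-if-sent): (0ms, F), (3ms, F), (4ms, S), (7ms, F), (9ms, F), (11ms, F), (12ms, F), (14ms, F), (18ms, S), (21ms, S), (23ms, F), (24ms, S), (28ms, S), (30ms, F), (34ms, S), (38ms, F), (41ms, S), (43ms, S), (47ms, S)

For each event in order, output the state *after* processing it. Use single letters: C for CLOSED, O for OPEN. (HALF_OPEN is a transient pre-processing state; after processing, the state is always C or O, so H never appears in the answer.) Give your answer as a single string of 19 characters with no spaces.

Answer: CCCCCOOOCCCCCCCCCCC

Derivation:
State after each event:
  event#1 t=0ms outcome=F: state=CLOSED
  event#2 t=3ms outcome=F: state=CLOSED
  event#3 t=4ms outcome=S: state=CLOSED
  event#4 t=7ms outcome=F: state=CLOSED
  event#5 t=9ms outcome=F: state=CLOSED
  event#6 t=11ms outcome=F: state=OPEN
  event#7 t=12ms outcome=F: state=OPEN
  event#8 t=14ms outcome=F: state=OPEN
  event#9 t=18ms outcome=S: state=CLOSED
  event#10 t=21ms outcome=S: state=CLOSED
  event#11 t=23ms outcome=F: state=CLOSED
  event#12 t=24ms outcome=S: state=CLOSED
  event#13 t=28ms outcome=S: state=CLOSED
  event#14 t=30ms outcome=F: state=CLOSED
  event#15 t=34ms outcome=S: state=CLOSED
  event#16 t=38ms outcome=F: state=CLOSED
  event#17 t=41ms outcome=S: state=CLOSED
  event#18 t=43ms outcome=S: state=CLOSED
  event#19 t=47ms outcome=S: state=CLOSED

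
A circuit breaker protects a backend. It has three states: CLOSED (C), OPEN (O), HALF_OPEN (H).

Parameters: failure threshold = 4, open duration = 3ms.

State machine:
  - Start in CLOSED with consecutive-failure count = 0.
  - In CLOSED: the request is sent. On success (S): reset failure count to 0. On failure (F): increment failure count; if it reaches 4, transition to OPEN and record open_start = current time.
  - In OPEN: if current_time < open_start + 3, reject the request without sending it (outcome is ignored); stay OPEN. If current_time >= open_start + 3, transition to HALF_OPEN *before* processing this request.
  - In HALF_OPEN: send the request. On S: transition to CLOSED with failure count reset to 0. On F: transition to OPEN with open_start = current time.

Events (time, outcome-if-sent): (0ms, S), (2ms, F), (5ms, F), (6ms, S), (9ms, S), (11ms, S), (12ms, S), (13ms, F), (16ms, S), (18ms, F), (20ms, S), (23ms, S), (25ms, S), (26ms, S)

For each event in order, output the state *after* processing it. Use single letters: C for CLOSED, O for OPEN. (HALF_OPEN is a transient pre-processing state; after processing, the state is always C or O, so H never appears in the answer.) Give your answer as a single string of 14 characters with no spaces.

State after each event:
  event#1 t=0ms outcome=S: state=CLOSED
  event#2 t=2ms outcome=F: state=CLOSED
  event#3 t=5ms outcome=F: state=CLOSED
  event#4 t=6ms outcome=S: state=CLOSED
  event#5 t=9ms outcome=S: state=CLOSED
  event#6 t=11ms outcome=S: state=CLOSED
  event#7 t=12ms outcome=S: state=CLOSED
  event#8 t=13ms outcome=F: state=CLOSED
  event#9 t=16ms outcome=S: state=CLOSED
  event#10 t=18ms outcome=F: state=CLOSED
  event#11 t=20ms outcome=S: state=CLOSED
  event#12 t=23ms outcome=S: state=CLOSED
  event#13 t=25ms outcome=S: state=CLOSED
  event#14 t=26ms outcome=S: state=CLOSED

Answer: CCCCCCCCCCCCCC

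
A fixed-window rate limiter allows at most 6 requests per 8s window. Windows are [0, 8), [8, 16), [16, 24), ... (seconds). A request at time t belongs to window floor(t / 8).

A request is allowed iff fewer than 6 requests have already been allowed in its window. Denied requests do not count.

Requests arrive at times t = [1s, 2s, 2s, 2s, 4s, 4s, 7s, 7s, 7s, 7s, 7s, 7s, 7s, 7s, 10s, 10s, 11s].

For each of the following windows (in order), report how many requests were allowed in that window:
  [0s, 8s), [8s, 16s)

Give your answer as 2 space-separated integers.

Processing requests:
  req#1 t=1s (window 0): ALLOW
  req#2 t=2s (window 0): ALLOW
  req#3 t=2s (window 0): ALLOW
  req#4 t=2s (window 0): ALLOW
  req#5 t=4s (window 0): ALLOW
  req#6 t=4s (window 0): ALLOW
  req#7 t=7s (window 0): DENY
  req#8 t=7s (window 0): DENY
  req#9 t=7s (window 0): DENY
  req#10 t=7s (window 0): DENY
  req#11 t=7s (window 0): DENY
  req#12 t=7s (window 0): DENY
  req#13 t=7s (window 0): DENY
  req#14 t=7s (window 0): DENY
  req#15 t=10s (window 1): ALLOW
  req#16 t=10s (window 1): ALLOW
  req#17 t=11s (window 1): ALLOW

Allowed counts by window: 6 3

Answer: 6 3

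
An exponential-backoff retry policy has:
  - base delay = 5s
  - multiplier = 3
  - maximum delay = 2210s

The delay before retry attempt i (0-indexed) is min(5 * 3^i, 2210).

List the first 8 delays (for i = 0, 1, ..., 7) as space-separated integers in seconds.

Answer: 5 15 45 135 405 1215 2210 2210

Derivation:
Computing each delay:
  i=0: min(5*3^0, 2210) = 5
  i=1: min(5*3^1, 2210) = 15
  i=2: min(5*3^2, 2210) = 45
  i=3: min(5*3^3, 2210) = 135
  i=4: min(5*3^4, 2210) = 405
  i=5: min(5*3^5, 2210) = 1215
  i=6: min(5*3^6, 2210) = 2210
  i=7: min(5*3^7, 2210) = 2210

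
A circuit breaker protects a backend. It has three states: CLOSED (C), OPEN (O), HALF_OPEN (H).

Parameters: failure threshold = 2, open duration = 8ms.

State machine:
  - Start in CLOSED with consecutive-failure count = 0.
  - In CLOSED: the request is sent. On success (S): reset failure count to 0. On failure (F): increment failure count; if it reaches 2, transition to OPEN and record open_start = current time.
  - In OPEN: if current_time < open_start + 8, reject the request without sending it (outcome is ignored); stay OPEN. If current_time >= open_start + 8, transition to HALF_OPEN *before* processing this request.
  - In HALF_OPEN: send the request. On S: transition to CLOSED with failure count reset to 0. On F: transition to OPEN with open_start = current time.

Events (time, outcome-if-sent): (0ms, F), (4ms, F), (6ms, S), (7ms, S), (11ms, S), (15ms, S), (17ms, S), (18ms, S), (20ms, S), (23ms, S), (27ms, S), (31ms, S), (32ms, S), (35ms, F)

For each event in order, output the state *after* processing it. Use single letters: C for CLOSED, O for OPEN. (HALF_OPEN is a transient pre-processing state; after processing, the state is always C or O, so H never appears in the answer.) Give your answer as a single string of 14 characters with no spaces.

State after each event:
  event#1 t=0ms outcome=F: state=CLOSED
  event#2 t=4ms outcome=F: state=OPEN
  event#3 t=6ms outcome=S: state=OPEN
  event#4 t=7ms outcome=S: state=OPEN
  event#5 t=11ms outcome=S: state=OPEN
  event#6 t=15ms outcome=S: state=CLOSED
  event#7 t=17ms outcome=S: state=CLOSED
  event#8 t=18ms outcome=S: state=CLOSED
  event#9 t=20ms outcome=S: state=CLOSED
  event#10 t=23ms outcome=S: state=CLOSED
  event#11 t=27ms outcome=S: state=CLOSED
  event#12 t=31ms outcome=S: state=CLOSED
  event#13 t=32ms outcome=S: state=CLOSED
  event#14 t=35ms outcome=F: state=CLOSED

Answer: COOOOCCCCCCCCC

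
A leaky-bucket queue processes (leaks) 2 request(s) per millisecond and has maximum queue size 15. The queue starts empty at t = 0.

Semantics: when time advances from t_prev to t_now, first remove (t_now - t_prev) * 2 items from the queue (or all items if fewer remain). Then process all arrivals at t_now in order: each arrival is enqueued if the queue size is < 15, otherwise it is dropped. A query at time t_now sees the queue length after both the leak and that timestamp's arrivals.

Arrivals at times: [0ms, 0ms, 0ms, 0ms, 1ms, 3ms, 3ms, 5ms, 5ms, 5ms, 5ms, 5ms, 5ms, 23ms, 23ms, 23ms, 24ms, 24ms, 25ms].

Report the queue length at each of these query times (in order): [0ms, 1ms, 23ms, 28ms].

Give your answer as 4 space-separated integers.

Queue lengths at query times:
  query t=0ms: backlog = 4
  query t=1ms: backlog = 3
  query t=23ms: backlog = 3
  query t=28ms: backlog = 0

Answer: 4 3 3 0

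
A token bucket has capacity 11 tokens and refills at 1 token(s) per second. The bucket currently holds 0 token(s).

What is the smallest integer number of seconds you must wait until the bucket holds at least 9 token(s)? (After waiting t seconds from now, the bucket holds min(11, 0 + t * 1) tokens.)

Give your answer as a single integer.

Answer: 9

Derivation:
Need 0 + t * 1 >= 9, so t >= 9/1.
Smallest integer t = ceil(9/1) = 9.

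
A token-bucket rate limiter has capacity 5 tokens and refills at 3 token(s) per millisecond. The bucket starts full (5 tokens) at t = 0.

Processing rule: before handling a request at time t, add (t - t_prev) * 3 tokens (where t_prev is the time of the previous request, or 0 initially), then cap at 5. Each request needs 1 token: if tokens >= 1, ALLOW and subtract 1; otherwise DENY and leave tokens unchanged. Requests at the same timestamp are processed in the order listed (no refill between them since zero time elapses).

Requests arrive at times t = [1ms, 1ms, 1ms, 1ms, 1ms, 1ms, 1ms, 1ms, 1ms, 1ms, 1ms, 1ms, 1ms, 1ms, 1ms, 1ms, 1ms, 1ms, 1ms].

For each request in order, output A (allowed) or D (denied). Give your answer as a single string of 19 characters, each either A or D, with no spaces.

Simulating step by step:
  req#1 t=1ms: ALLOW
  req#2 t=1ms: ALLOW
  req#3 t=1ms: ALLOW
  req#4 t=1ms: ALLOW
  req#5 t=1ms: ALLOW
  req#6 t=1ms: DENY
  req#7 t=1ms: DENY
  req#8 t=1ms: DENY
  req#9 t=1ms: DENY
  req#10 t=1ms: DENY
  req#11 t=1ms: DENY
  req#12 t=1ms: DENY
  req#13 t=1ms: DENY
  req#14 t=1ms: DENY
  req#15 t=1ms: DENY
  req#16 t=1ms: DENY
  req#17 t=1ms: DENY
  req#18 t=1ms: DENY
  req#19 t=1ms: DENY

Answer: AAAAADDDDDDDDDDDDDD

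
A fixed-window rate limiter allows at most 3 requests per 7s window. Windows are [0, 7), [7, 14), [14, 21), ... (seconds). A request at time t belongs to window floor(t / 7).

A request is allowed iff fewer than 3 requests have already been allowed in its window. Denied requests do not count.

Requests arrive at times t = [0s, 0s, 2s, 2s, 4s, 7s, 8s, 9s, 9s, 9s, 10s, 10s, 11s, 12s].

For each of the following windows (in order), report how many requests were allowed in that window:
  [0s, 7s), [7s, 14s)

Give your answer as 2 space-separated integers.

Processing requests:
  req#1 t=0s (window 0): ALLOW
  req#2 t=0s (window 0): ALLOW
  req#3 t=2s (window 0): ALLOW
  req#4 t=2s (window 0): DENY
  req#5 t=4s (window 0): DENY
  req#6 t=7s (window 1): ALLOW
  req#7 t=8s (window 1): ALLOW
  req#8 t=9s (window 1): ALLOW
  req#9 t=9s (window 1): DENY
  req#10 t=9s (window 1): DENY
  req#11 t=10s (window 1): DENY
  req#12 t=10s (window 1): DENY
  req#13 t=11s (window 1): DENY
  req#14 t=12s (window 1): DENY

Allowed counts by window: 3 3

Answer: 3 3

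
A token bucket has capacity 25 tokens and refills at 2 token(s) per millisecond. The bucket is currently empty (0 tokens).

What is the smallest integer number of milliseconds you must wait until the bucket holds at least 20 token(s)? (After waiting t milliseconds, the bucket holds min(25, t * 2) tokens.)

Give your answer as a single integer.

Answer: 10

Derivation:
Need t * 2 >= 20, so t >= 20/2.
Smallest integer t = ceil(20/2) = 10.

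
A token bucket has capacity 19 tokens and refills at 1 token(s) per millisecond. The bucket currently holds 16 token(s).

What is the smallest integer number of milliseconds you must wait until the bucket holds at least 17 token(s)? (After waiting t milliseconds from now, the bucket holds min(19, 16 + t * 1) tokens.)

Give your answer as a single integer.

Answer: 1

Derivation:
Need 16 + t * 1 >= 17, so t >= 1/1.
Smallest integer t = ceil(1/1) = 1.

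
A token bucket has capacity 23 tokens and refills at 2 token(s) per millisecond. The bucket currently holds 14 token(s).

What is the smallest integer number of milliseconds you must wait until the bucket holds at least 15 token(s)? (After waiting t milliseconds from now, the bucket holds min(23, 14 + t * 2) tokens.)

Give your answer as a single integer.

Need 14 + t * 2 >= 15, so t >= 1/2.
Smallest integer t = ceil(1/2) = 1.

Answer: 1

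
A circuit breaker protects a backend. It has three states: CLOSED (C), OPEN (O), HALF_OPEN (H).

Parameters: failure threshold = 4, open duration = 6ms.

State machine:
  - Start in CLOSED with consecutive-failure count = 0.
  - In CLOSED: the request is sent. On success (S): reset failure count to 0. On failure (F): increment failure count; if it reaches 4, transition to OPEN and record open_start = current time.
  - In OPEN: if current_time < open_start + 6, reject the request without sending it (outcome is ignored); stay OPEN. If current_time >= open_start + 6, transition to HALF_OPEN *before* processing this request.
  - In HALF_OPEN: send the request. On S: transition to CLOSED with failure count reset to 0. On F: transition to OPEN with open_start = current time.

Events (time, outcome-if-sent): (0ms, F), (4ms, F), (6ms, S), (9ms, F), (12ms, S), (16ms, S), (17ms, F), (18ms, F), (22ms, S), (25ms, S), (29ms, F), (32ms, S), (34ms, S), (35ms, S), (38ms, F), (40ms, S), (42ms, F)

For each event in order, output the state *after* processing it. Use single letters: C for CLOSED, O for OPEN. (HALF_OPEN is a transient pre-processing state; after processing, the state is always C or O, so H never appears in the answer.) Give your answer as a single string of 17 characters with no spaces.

State after each event:
  event#1 t=0ms outcome=F: state=CLOSED
  event#2 t=4ms outcome=F: state=CLOSED
  event#3 t=6ms outcome=S: state=CLOSED
  event#4 t=9ms outcome=F: state=CLOSED
  event#5 t=12ms outcome=S: state=CLOSED
  event#6 t=16ms outcome=S: state=CLOSED
  event#7 t=17ms outcome=F: state=CLOSED
  event#8 t=18ms outcome=F: state=CLOSED
  event#9 t=22ms outcome=S: state=CLOSED
  event#10 t=25ms outcome=S: state=CLOSED
  event#11 t=29ms outcome=F: state=CLOSED
  event#12 t=32ms outcome=S: state=CLOSED
  event#13 t=34ms outcome=S: state=CLOSED
  event#14 t=35ms outcome=S: state=CLOSED
  event#15 t=38ms outcome=F: state=CLOSED
  event#16 t=40ms outcome=S: state=CLOSED
  event#17 t=42ms outcome=F: state=CLOSED

Answer: CCCCCCCCCCCCCCCCC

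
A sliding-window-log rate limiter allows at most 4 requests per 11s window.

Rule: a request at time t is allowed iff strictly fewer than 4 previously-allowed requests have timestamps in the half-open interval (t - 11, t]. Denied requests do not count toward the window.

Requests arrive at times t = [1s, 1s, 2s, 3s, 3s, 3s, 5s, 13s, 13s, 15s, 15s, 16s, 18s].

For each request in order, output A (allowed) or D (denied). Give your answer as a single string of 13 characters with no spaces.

Tracking allowed requests in the window:
  req#1 t=1s: ALLOW
  req#2 t=1s: ALLOW
  req#3 t=2s: ALLOW
  req#4 t=3s: ALLOW
  req#5 t=3s: DENY
  req#6 t=3s: DENY
  req#7 t=5s: DENY
  req#8 t=13s: ALLOW
  req#9 t=13s: ALLOW
  req#10 t=15s: ALLOW
  req#11 t=15s: ALLOW
  req#12 t=16s: DENY
  req#13 t=18s: DENY

Answer: AAAADDDAAAADD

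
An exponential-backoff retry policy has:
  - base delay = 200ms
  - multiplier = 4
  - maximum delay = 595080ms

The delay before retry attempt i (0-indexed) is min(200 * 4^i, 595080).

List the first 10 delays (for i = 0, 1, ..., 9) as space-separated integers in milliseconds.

Computing each delay:
  i=0: min(200*4^0, 595080) = 200
  i=1: min(200*4^1, 595080) = 800
  i=2: min(200*4^2, 595080) = 3200
  i=3: min(200*4^3, 595080) = 12800
  i=4: min(200*4^4, 595080) = 51200
  i=5: min(200*4^5, 595080) = 204800
  i=6: min(200*4^6, 595080) = 595080
  i=7: min(200*4^7, 595080) = 595080
  i=8: min(200*4^8, 595080) = 595080
  i=9: min(200*4^9, 595080) = 595080

Answer: 200 800 3200 12800 51200 204800 595080 595080 595080 595080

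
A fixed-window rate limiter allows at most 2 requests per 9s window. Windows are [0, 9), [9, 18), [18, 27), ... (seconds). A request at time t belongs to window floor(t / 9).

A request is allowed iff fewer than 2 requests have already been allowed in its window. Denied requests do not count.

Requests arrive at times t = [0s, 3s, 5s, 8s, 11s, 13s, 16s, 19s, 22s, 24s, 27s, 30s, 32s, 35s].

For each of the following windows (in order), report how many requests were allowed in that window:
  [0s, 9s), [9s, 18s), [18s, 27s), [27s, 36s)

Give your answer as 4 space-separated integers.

Answer: 2 2 2 2

Derivation:
Processing requests:
  req#1 t=0s (window 0): ALLOW
  req#2 t=3s (window 0): ALLOW
  req#3 t=5s (window 0): DENY
  req#4 t=8s (window 0): DENY
  req#5 t=11s (window 1): ALLOW
  req#6 t=13s (window 1): ALLOW
  req#7 t=16s (window 1): DENY
  req#8 t=19s (window 2): ALLOW
  req#9 t=22s (window 2): ALLOW
  req#10 t=24s (window 2): DENY
  req#11 t=27s (window 3): ALLOW
  req#12 t=30s (window 3): ALLOW
  req#13 t=32s (window 3): DENY
  req#14 t=35s (window 3): DENY

Allowed counts by window: 2 2 2 2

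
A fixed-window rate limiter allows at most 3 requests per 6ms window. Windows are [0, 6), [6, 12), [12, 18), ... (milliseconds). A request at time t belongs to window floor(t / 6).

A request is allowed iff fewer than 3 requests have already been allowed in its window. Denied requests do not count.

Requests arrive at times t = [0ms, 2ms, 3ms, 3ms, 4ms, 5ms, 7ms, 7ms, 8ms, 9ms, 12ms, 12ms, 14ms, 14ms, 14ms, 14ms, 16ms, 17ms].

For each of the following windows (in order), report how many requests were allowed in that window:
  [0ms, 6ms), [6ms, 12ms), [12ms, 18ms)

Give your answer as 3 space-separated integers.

Answer: 3 3 3

Derivation:
Processing requests:
  req#1 t=0ms (window 0): ALLOW
  req#2 t=2ms (window 0): ALLOW
  req#3 t=3ms (window 0): ALLOW
  req#4 t=3ms (window 0): DENY
  req#5 t=4ms (window 0): DENY
  req#6 t=5ms (window 0): DENY
  req#7 t=7ms (window 1): ALLOW
  req#8 t=7ms (window 1): ALLOW
  req#9 t=8ms (window 1): ALLOW
  req#10 t=9ms (window 1): DENY
  req#11 t=12ms (window 2): ALLOW
  req#12 t=12ms (window 2): ALLOW
  req#13 t=14ms (window 2): ALLOW
  req#14 t=14ms (window 2): DENY
  req#15 t=14ms (window 2): DENY
  req#16 t=14ms (window 2): DENY
  req#17 t=16ms (window 2): DENY
  req#18 t=17ms (window 2): DENY

Allowed counts by window: 3 3 3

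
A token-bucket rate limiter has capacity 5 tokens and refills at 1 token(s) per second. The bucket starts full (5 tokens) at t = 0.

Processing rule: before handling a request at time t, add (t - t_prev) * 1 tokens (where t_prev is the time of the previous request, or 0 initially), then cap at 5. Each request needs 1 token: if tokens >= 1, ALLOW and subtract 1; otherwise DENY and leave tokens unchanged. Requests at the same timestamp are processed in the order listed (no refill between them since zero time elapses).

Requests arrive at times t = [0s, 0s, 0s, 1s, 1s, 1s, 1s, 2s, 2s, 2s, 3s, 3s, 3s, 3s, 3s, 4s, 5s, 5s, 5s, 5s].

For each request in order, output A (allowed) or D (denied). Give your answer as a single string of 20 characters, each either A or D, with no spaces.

Simulating step by step:
  req#1 t=0s: ALLOW
  req#2 t=0s: ALLOW
  req#3 t=0s: ALLOW
  req#4 t=1s: ALLOW
  req#5 t=1s: ALLOW
  req#6 t=1s: ALLOW
  req#7 t=1s: DENY
  req#8 t=2s: ALLOW
  req#9 t=2s: DENY
  req#10 t=2s: DENY
  req#11 t=3s: ALLOW
  req#12 t=3s: DENY
  req#13 t=3s: DENY
  req#14 t=3s: DENY
  req#15 t=3s: DENY
  req#16 t=4s: ALLOW
  req#17 t=5s: ALLOW
  req#18 t=5s: DENY
  req#19 t=5s: DENY
  req#20 t=5s: DENY

Answer: AAAAAADADDADDDDAADDD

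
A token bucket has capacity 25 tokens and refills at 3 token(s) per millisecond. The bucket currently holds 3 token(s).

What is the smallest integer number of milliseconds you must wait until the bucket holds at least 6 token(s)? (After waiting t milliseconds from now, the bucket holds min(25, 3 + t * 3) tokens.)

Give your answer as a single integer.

Need 3 + t * 3 >= 6, so t >= 3/3.
Smallest integer t = ceil(3/3) = 1.

Answer: 1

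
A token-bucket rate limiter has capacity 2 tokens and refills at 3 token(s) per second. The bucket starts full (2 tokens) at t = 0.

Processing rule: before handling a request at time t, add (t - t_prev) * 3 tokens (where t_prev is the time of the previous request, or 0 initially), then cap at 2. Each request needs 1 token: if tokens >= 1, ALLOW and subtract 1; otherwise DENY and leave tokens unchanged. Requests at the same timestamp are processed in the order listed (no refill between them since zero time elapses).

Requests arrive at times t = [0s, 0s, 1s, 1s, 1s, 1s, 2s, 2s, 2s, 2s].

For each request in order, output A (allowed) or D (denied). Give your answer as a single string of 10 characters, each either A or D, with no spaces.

Simulating step by step:
  req#1 t=0s: ALLOW
  req#2 t=0s: ALLOW
  req#3 t=1s: ALLOW
  req#4 t=1s: ALLOW
  req#5 t=1s: DENY
  req#6 t=1s: DENY
  req#7 t=2s: ALLOW
  req#8 t=2s: ALLOW
  req#9 t=2s: DENY
  req#10 t=2s: DENY

Answer: AAAADDAADD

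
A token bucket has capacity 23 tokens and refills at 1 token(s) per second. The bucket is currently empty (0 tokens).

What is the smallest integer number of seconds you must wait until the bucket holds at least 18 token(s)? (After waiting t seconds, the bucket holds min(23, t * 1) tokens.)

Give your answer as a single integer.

Answer: 18

Derivation:
Need t * 1 >= 18, so t >= 18/1.
Smallest integer t = ceil(18/1) = 18.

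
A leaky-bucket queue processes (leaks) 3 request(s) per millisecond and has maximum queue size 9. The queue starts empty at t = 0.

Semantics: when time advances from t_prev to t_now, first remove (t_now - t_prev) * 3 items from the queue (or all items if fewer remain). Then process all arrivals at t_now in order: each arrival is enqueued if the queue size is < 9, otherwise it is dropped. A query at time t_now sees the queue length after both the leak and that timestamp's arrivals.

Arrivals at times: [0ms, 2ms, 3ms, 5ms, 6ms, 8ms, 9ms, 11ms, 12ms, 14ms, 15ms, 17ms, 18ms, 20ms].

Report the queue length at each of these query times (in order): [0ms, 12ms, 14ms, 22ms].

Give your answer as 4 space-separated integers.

Queue lengths at query times:
  query t=0ms: backlog = 1
  query t=12ms: backlog = 1
  query t=14ms: backlog = 1
  query t=22ms: backlog = 0

Answer: 1 1 1 0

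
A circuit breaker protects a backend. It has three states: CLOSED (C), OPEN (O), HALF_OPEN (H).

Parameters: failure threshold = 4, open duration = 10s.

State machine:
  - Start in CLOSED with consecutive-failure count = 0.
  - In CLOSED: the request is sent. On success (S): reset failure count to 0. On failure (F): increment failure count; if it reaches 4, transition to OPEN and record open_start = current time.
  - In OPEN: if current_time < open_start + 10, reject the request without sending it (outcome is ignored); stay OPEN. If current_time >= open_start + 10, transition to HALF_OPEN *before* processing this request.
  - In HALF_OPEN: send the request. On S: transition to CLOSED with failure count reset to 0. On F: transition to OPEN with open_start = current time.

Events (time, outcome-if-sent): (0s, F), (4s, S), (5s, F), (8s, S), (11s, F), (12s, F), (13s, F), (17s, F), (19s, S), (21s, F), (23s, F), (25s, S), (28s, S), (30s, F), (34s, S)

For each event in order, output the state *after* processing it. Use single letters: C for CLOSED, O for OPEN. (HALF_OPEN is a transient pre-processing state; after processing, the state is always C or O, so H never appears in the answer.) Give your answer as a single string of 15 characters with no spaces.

Answer: CCCCCCCOOOOOCCC

Derivation:
State after each event:
  event#1 t=0s outcome=F: state=CLOSED
  event#2 t=4s outcome=S: state=CLOSED
  event#3 t=5s outcome=F: state=CLOSED
  event#4 t=8s outcome=S: state=CLOSED
  event#5 t=11s outcome=F: state=CLOSED
  event#6 t=12s outcome=F: state=CLOSED
  event#7 t=13s outcome=F: state=CLOSED
  event#8 t=17s outcome=F: state=OPEN
  event#9 t=19s outcome=S: state=OPEN
  event#10 t=21s outcome=F: state=OPEN
  event#11 t=23s outcome=F: state=OPEN
  event#12 t=25s outcome=S: state=OPEN
  event#13 t=28s outcome=S: state=CLOSED
  event#14 t=30s outcome=F: state=CLOSED
  event#15 t=34s outcome=S: state=CLOSED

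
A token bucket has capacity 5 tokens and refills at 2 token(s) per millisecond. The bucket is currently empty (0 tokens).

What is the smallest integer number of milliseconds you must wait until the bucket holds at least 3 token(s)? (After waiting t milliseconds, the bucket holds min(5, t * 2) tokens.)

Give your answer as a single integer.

Answer: 2

Derivation:
Need t * 2 >= 3, so t >= 3/2.
Smallest integer t = ceil(3/2) = 2.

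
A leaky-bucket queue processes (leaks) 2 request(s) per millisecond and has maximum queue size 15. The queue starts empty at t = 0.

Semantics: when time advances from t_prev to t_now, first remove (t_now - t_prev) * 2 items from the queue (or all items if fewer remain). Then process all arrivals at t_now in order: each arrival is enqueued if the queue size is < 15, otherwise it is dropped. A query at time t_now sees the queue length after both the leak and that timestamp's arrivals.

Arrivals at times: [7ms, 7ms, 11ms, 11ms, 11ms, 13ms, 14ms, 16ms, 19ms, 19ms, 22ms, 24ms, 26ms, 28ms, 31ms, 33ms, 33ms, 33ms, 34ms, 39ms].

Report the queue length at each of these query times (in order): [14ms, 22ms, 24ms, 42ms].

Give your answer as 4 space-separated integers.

Answer: 1 1 1 0

Derivation:
Queue lengths at query times:
  query t=14ms: backlog = 1
  query t=22ms: backlog = 1
  query t=24ms: backlog = 1
  query t=42ms: backlog = 0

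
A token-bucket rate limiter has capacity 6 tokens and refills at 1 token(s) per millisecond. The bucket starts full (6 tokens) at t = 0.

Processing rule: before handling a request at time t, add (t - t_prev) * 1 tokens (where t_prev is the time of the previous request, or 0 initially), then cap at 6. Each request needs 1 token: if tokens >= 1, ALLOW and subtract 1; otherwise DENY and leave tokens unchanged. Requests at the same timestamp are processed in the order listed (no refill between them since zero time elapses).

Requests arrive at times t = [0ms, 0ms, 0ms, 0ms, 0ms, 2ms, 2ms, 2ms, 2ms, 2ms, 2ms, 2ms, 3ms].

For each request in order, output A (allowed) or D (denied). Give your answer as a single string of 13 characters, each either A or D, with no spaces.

Answer: AAAAAAAADDDDA

Derivation:
Simulating step by step:
  req#1 t=0ms: ALLOW
  req#2 t=0ms: ALLOW
  req#3 t=0ms: ALLOW
  req#4 t=0ms: ALLOW
  req#5 t=0ms: ALLOW
  req#6 t=2ms: ALLOW
  req#7 t=2ms: ALLOW
  req#8 t=2ms: ALLOW
  req#9 t=2ms: DENY
  req#10 t=2ms: DENY
  req#11 t=2ms: DENY
  req#12 t=2ms: DENY
  req#13 t=3ms: ALLOW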